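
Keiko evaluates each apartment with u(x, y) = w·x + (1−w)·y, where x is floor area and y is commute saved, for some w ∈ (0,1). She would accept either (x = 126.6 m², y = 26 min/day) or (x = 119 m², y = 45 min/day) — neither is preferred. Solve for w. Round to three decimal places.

u(126.6,26) = u(119,45) means w·126.6 + (1−w)·26 = w·119 + (1−w)·45.
Rearranging, 7.6·w − 19·(1−w) = 0.
Hence w = 19/(7.6+19) = 19/26.6 = 0.714.

w = 0.714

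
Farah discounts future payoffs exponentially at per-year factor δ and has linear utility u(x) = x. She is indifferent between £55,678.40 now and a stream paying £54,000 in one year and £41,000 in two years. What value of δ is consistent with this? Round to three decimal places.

Present value of the stream is 54000·δ + 41000·δ². Indifference gives 54000δ + 41000δ² = 55678.40.
So 41000δ² + 54000δ − 55678.40 = 0.
δ = (−54000 + √(54000² + 4·41000·55678.40)) / (2·41000) = (−54000 + √12047257600.00) / 82000 ≈ 0.680.

δ ≈ 0.680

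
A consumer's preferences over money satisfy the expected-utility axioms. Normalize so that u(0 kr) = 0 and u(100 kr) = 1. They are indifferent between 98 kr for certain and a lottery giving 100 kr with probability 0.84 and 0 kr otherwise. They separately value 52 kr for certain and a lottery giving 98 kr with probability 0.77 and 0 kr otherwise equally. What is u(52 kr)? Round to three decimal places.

0.647

First, u(98 kr) = 0.84·u(100 kr) + 0.16·u(0 kr) = 0.84.
The second indifference gives u(52 kr) = 0.77·u(98 kr) + 0.23·u(0 kr) = 0.77·0.84 + 0.23·0.00 = 0.6468.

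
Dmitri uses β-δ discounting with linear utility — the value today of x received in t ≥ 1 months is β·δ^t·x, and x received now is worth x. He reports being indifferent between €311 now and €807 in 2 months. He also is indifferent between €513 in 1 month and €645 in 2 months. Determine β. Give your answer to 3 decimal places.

β ≈ 0.609

Both payoffs in the second observation are in the future, so β drops out: δ^1·513 = δ^2·645 ⇒ δ = 513/645 = 0.79535.
Now use the now-vs-future pair: 311 = β·δ^2·807 gives β = 311/(0.63258·807) ≈ 0.609.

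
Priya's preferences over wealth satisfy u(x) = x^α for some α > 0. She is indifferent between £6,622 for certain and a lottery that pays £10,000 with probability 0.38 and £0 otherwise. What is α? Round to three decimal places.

Since u(0) = 0, the lottery's EU is 0.38·10000^α.
Setting u(6622) equal to that: 6622^α = 0.38·10000^α ⇒ (6622/10000)^α = 0.38.
α = ln(0.38) / ln(6622/10000) = -0.967584/-0.412188 ≈ 2.347.

α ≈ 2.347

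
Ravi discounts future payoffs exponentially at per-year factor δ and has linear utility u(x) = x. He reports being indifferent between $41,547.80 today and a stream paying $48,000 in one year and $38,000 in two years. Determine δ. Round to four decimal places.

δ ≈ 0.5900

The stream is worth 48000δ + 38000δ² today, so 48000δ + 38000δ² = 41547.80.
That is, 38000δ² + 48000δ − 41547.80 = 0, a quadratic in δ.
δ = (−48000 + √(48000² + 4·38000·41547.80)) / (2·38000) = (−48000 + √8619265600.00) / 76000 ≈ 0.5900.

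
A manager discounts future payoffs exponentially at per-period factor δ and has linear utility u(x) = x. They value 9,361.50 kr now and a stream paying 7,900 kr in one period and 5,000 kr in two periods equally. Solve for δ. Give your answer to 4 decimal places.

Equating present values: 9361.50 = 7900δ + 5000δ².
That is, 5000δ² + 7900δ − 9361.50 = 0, a quadratic in δ.
δ = (−7900 + √(7900² + 4·5000·9361.50)) / (2·5000) = (−7900 + √249640000.00) / 10000 ≈ 0.7900.

δ ≈ 0.7900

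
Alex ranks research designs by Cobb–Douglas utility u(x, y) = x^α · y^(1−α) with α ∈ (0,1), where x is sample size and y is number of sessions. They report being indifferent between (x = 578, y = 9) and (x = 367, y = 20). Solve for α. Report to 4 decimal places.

α ≈ 0.6374

Set the two utilities equal: 578^α·9^(1−α) = 367^α·20^(1−α).
(578/367)^α = (20/9)^(1−α); take logs: α·ln(578/367) = (1−α)·ln(20/9), i.e. α·0.4542120 = (1−α)·0.7985077.
Thus α·(1.2527197) = 0.7985077, so α = 0.7985077/1.2527197 ≈ 0.6374.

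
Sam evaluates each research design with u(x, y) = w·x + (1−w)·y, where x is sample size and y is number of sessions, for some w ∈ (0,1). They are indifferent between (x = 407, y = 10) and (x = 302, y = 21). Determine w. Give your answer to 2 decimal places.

w = 0.09

Indifference: w·407 + (1−w)·10 = w·302 + (1−w)·21.
w·(407−302) = (1−w)·(21−10), i.e. w·105 = (1−w)·11.
So w/(1−w) = 11/105 = 0.1048, giving w = 11/(105+11) = 0.09.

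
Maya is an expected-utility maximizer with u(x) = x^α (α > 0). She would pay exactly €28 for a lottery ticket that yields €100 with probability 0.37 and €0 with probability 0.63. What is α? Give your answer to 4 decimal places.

α ≈ 0.7811

The lottery's expected utility is 0.37·u(100) + 0.63·u(0) = 0.37·100^α (since u(0) = 0 for α > 0).
Equating: 28^α = 0.37·100^α, i.e. 0.2800^α = 0.37.
α = ln(0.37) / ln(28/100) = -0.9942523/-1.2729657 ≈ 0.7811.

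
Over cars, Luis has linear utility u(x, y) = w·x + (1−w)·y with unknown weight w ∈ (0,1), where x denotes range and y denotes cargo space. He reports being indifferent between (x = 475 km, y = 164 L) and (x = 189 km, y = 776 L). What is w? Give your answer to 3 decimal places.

w = 0.682

u(475,164) = u(189,776) means w·475 + (1−w)·164 = w·189 + (1−w)·776.
Collecting terms: w·286 = (1−w)·612.
Hence w = 612/(286+612) = 612/898 = 0.682.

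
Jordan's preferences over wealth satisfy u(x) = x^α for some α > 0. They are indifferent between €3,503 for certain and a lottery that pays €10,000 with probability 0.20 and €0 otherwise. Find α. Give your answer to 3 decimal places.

α ≈ 1.534

The lottery's expected utility is 0.20·u(10000) + 0.80·u(0) = 0.20·10000^α (since u(0) = 0 for α > 0).
Equating: 3503^α = 0.20·10000^α, i.e. 0.3503^α = 0.20.
Taking logs: α·ln(3503/10000) = ln(0.20), so α = -1.609438 / -1.048965 ≈ 1.534.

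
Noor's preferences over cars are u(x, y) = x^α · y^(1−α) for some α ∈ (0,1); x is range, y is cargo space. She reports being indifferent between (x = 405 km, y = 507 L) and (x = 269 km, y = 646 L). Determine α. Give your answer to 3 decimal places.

α ≈ 0.372

The Cobb–Douglas utilities coincide, so 405^α·507^(1−α) = 269^α·646^(1−α).
(405/269)^α = (646/507)^(1−α); take logs: α·ln(405/269) = (1−α)·ln(646/507), i.e. α·0.409176 = (1−α)·0.242289.
Thus α·(0.651465) = 0.242289, so α = 0.242289/0.651465 ≈ 0.372.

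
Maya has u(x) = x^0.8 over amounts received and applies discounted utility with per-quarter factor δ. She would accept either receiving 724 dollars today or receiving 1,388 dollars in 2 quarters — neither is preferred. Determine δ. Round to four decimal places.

The payoff in 2 quarters is discounted by δ^2, so u(724) = δ^2·u(1388) and δ^2 = u(724)/u(1388).
Since u(x) = x^0.8, δ^2 = (724/1388)^0.8 = 0.52161^0.8 = 0.59413.
Taking the square root: δ = 0.59413^(1/2) ≈ 0.7708.

δ ≈ 0.7708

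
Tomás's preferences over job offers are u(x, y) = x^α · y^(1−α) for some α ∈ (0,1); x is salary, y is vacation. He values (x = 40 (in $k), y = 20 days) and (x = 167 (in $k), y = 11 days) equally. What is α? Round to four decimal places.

Indifference: 40^α · 20^(1−α) = 167^α · 11^(1−α).
Rearrange to (40/167)^α = (11/20)^(1−α) and take logs: α·-1.4291144 = (1−α)·-0.5978370.
So α/(1−α) = (-0.5978370)/(-1.4291144) = 0.4183269, and α = 0.4183269/1.4183269 ≈ 0.2949.

α ≈ 0.2949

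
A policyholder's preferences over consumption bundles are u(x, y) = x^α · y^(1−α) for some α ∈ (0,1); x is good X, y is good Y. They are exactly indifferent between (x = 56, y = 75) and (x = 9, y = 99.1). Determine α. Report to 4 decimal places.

α ≈ 0.1323

Indifference: 56^α · 75^(1−α) = 9^α · 99.1^(1−α).
(56/9)^α = (99.1/75)^(1−α); take logs: α·ln(56/9) = (1−α)·ln(99.1/75), i.e. α·1.8281271 = (1−α)·0.2786413.
So α/(1−α) = (0.2786413)/(1.8281271) = 0.1524190, and α = 0.1524190/1.1524190 ≈ 0.1323.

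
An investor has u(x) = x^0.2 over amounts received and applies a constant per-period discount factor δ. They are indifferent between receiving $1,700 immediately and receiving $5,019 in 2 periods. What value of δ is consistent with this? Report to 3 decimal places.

δ ≈ 0.897

Equating discounted utilities: u(1700) = δ^2·u(5019) ⇒ δ^2 = u(1700)/u(5019).
With u(x) = x^0.2: δ^2 = 1700^0.2/5019^0.2 = (1700/5019)^0.2 = 0.80532.
Hence δ = (0.80532)^(1/2) = 0.89739.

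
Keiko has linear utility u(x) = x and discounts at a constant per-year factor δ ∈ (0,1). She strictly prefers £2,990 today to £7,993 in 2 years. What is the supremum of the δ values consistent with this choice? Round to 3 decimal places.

Under u(x) = x this choice says 2990 > δ^2·7993.
Hence δ^2 < 2990/7993 = 0.37408, and x ↦ x^(1/2) is increasing on (0,∞).
δ < 0.37408^(1/2) = 0.612.

δ < 0.612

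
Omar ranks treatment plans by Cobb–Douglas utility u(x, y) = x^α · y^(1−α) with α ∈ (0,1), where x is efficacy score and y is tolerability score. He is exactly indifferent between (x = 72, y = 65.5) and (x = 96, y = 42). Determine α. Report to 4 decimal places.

α ≈ 0.6070

Indifference: 72^α · 65.5^(1−α) = 96^α · 42^(1−α).
Rearrange to (72/96)^α = (42/65.5)^(1−α) and take logs: α·-0.2876821 = (1−α)·-0.4443805.
With A = -0.2876821 and B = -0.4443805: α·A = (1−α)·B, so α = B/(A+B) = -0.4443805/-0.7320626 ≈ 0.6070.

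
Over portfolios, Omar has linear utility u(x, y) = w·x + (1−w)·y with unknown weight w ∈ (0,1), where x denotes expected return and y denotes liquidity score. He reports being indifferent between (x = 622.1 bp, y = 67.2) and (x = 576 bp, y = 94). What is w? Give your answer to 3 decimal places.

w = 0.368

u(622.1,67.2) = u(576,94) means w·622.1 + (1−w)·67.2 = w·576 + (1−w)·94.
Rearranging, 46.1·w − 26.8·(1−w) = 0.
Hence w = 26.8/(46.1+26.8) = 26.8/72.9 = 0.368.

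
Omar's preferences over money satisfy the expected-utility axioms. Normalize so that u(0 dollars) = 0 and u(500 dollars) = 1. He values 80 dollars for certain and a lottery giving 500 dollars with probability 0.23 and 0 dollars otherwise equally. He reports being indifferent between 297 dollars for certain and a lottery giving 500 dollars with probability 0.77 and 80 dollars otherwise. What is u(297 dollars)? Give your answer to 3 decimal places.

0.823

The first gamble pins u(80 dollars): it must equal 0.23·1 + 0.77·0 = 0.23.
Then u(297 dollars) = 0.77·u(500 dollars) + 0.23·u(80 dollars) = 0.77·1.00 + 0.23·0.23 = 0.8229.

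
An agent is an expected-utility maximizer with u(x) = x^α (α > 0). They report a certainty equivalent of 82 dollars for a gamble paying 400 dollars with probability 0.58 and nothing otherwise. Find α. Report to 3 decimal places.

α ≈ 0.344

Since u(0) = 0, the lottery's EU is 0.58·400^α.
Setting u(82) equal to that: 82^α = 0.58·400^α ⇒ (82/400)^α = 0.58.
Taking logs: α·ln(82/400) = ln(0.58), so α = -0.544727 / -1.584745 ≈ 0.344.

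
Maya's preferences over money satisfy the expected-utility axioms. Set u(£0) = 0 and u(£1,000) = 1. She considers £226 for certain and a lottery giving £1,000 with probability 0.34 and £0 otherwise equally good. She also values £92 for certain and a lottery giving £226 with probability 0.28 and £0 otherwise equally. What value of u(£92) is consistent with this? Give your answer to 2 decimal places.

0.10

The first gamble pins u(£226): it must equal 0.34·1 + 0.66·0 = 0.34.
The second indifference gives u(£92) = 0.28·u(£226) + 0.72·u(£0) = 0.28·0.34 + 0.72·0.00 = 0.0952.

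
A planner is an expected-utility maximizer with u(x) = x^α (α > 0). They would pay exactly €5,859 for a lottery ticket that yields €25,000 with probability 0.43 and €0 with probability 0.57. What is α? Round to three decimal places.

α ≈ 0.582

Since u(0) = 0, the lottery's EU is 0.43·25000^α.
Equating: 5859^α = 0.43·25000^α, i.e. 0.2344^α = 0.43.
Take logs: α = ln 0.43 / ln(5859/25000) ≈ 0.58169.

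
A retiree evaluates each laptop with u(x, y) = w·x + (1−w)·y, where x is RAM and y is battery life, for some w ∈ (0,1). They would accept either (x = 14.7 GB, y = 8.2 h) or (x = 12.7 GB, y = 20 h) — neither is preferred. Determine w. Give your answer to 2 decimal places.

w = 0.86

u(14.7,8.2) = u(12.7,20) means w·14.7 + (1−w)·8.2 = w·12.7 + (1−w)·20.
Collecting terms: w·2 = (1−w)·11.8.
Hence w = 11.8/(2+11.8) = 11.8/13.8 = 0.86.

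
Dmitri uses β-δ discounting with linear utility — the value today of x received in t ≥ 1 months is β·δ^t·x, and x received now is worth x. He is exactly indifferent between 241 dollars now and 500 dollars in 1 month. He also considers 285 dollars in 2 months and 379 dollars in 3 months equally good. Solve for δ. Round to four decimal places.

The second indifference involves only future payoffs, so β cancels: β·δ^2·285 = β·δ^3·379, giving δ = 285/379 = 0.75198.

δ ≈ 0.7520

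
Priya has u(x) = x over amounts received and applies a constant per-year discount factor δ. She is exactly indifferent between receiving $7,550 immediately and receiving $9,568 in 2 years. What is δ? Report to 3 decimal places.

δ ≈ 0.888

The payoff in 2 years is discounted by δ^2, so u(7550) = δ^2·u(9568) and δ^2 = u(7550)/u(9568).
With u(x) = x: δ^2 = 7550/9568 = 0.78909.
Hence δ = (0.78909)^(1/2) = 0.88831.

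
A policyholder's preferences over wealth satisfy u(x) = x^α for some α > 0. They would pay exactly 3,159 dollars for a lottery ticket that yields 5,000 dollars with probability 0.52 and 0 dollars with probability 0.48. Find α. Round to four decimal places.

The lottery's expected utility is 0.52·u(5000) + 0.48·u(0) = 0.52·5000^α (since u(0) = 0 for α > 0).
Equating: 3159^α = 0.52·5000^α, i.e. 0.6318^α = 0.52.
α = ln(0.52) / ln(3159/5000) = -0.6539265/-0.4591824 ≈ 1.4241.

α ≈ 1.4241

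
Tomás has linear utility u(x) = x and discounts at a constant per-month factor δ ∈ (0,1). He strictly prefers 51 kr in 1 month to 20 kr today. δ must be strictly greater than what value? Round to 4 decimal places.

δ > 0.3922

Comparing present values: 20 < δ·51.
So δ > 20/51 = 0.39216.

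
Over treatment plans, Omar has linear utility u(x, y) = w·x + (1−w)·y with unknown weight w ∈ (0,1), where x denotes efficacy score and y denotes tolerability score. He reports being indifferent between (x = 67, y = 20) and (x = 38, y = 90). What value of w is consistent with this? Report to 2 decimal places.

w = 0.71

u(67,20) = u(38,90) means w·67 + (1−w)·20 = w·38 + (1−w)·90.
Rearranging, 29·w − 70·(1−w) = 0.
Hence w = 70/(29+70) = 70/99 = 0.71.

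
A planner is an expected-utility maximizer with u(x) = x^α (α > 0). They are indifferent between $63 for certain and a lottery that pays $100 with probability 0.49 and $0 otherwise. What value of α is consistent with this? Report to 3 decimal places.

The lottery's expected utility is 0.49·u(100) + 0.51·u(0) = 0.49·100^α (since u(0) = 0 for α > 0).
Setting u(63) equal to that: 63^α = 0.49·100^α ⇒ (63/100)^α = 0.49.
Taking logs: α·ln(63/100) = ln(0.49), so α = -0.713350 / -0.462035 ≈ 1.544.

α ≈ 1.544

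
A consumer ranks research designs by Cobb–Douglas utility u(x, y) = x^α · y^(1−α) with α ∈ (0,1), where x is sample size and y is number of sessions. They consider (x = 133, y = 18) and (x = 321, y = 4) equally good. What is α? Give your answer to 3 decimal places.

The Cobb–Douglas utilities coincide, so 133^α·18^(1−α) = 321^α·4^(1−α).
Taking logs: α·ln 133 + (1−α)·ln 18 = α·ln 321 + (1−α)·ln 4, i.e. α·-0.881092 = (1−α)·-1.504077.
Thus α·(-2.385169) = -1.504077, so α = -1.504077/-2.385169 ≈ 0.631.

α ≈ 0.631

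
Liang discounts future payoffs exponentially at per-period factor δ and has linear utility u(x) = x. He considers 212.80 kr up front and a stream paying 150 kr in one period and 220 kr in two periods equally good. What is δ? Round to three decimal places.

δ ≈ 0.700

Equating present values: 212.80 = 150δ + 220δ².
That is, 220δ² + 150δ − 212.80 = 0, a quadratic in δ.
The positive root is δ = [−150 + √(150² + 4·220·212.80)] / (2·220) = (−150 + 458.000)/440 ≈ 0.700.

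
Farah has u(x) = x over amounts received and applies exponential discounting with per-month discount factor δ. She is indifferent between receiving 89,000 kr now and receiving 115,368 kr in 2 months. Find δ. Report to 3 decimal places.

Equating discounted utilities: u(89000) = δ^2·u(115368) ⇒ δ^2 = u(89000)/u(115368).
With u(x) = x: δ^2 = 89000/115368 = 0.77144.
So δ = 0.77144^(1/2) ≈ 0.878.

δ ≈ 0.878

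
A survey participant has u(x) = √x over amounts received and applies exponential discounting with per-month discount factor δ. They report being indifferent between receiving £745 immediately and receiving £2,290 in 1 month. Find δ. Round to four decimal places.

Indifference means u(745) = δ · u(2290), so δ = u(745)/u(2290).
Since u(x) = √x, δ = √(745/2290) = 0.57037.

δ ≈ 0.5704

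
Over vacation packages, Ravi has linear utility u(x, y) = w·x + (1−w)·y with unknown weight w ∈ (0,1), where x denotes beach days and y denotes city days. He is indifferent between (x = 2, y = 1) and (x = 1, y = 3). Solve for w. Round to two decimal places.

Indifference: w·2 + (1−w)·1 = w·1 + (1−w)·3.
w·(2−1) = (1−w)·(3−1), i.e. w·1 = (1−w)·2.
The marginal rate of substitution is 2/1, so w = 2/(1+2) = 0.67.

w = 0.67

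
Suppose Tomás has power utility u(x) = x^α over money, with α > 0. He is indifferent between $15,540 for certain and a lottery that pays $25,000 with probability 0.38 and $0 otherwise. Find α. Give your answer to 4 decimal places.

α ≈ 2.0351

The lottery's expected utility is 0.38·u(25000) + 0.62·u(0) = 0.38·25000^α (since u(0) = 0 for α > 0).
Setting u(15540) equal to that: 15540^α = 0.38·25000^α ⇒ (15540/25000)^α = 0.38.
Taking logs: α·ln(15540/25000) = ln(0.38), so α = -0.9675840 / -0.4754585 ≈ 2.0351.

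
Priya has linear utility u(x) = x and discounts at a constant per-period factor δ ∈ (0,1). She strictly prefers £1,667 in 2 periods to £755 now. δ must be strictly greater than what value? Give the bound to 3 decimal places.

The preference means 755 < δ^2·1667.
So δ^2 > 755/1667 = 0.45291; taking the square root of both positive sides preserves the inequality.
δ > 0.45291^(1/2) = 0.673.

δ > 0.673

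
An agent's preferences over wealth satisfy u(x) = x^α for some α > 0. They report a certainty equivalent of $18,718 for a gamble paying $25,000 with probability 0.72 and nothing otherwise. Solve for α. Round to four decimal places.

Since u(0) = 0, the lottery's EU is 0.72·25000^α.
Indifference: 18718^α = 0.72·25000^α, so (18718/25000)^α = 0.72.
Taking logs: α·ln(18718/25000) = ln(0.72), so α = -0.3285041 / -0.2893902 ≈ 1.1352.

α ≈ 1.1352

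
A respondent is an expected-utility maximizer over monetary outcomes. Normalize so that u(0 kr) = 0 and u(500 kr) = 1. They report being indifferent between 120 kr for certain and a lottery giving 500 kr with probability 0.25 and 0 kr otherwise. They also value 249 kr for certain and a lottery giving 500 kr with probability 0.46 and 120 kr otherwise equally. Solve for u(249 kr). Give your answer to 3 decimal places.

0.595

From the first indifference, u(120 kr) = 0.25·u(500 kr) + 0.75·u(0 kr) = 0.25·1 + 0.75·0 = 0.25.
Chaining: u(249 kr) = 0.46·1.00 + 0.54·0.25 = 0.5950.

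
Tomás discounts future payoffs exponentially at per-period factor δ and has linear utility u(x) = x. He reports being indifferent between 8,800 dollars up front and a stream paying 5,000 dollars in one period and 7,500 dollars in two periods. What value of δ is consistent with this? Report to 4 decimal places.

δ ≈ 0.8000

The stream is worth 5000δ + 7500δ² today, so 5000δ + 7500δ² = 8800.
That is, 7500δ² + 5000δ − 8800 = 0, a quadratic in δ.
The positive root is δ = [−5000 + √(5000² + 4·7500·8800)] / (2·7500) = (−5000 + 17000.000)/15000 ≈ 0.8000.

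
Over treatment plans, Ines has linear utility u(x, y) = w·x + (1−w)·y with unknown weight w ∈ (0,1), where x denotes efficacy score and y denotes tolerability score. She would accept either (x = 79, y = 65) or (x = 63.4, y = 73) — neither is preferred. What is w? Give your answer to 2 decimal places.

w = 0.34

u(79,65) = u(63.4,73) means w·79 + (1−w)·65 = w·63.4 + (1−w)·73.
Collecting terms: w·15.6 = (1−w)·8.
So w/(1−w) = 8/15.6 = 0.5128, giving w = 8/(15.6+8) = 0.34.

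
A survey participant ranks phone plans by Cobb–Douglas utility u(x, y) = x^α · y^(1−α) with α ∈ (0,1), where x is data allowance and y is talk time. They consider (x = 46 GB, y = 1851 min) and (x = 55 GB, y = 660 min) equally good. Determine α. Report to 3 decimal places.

α ≈ 0.852

Indifference: 46^α · 1851^(1−α) = 55^α · 660^(1−α).
(46/55)^α = (660/1851)^(1−α); take logs: α·ln(46/55) = (1−α)·ln(660/1851), i.e. α·-0.178692 = (1−α)·-1.031241.
With A = -0.178692 and B = -1.031241: α·A = (1−α)·B, so α = B/(A+B) = -1.031241/-1.209933 ≈ 0.852.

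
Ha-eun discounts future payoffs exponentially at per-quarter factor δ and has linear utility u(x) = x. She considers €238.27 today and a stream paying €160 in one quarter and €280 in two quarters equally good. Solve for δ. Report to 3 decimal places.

δ ≈ 0.680

Present value of the stream is 160·δ + 280·δ². Indifference gives 160δ + 280δ² = 238.27.
Rearranged: 280δ² + 160δ − 238.27 = 0.
δ = (−160 + √(160² + 4·280·238.27)) / (2·280) = (−160 + √292462.40) / 560 ≈ 0.680.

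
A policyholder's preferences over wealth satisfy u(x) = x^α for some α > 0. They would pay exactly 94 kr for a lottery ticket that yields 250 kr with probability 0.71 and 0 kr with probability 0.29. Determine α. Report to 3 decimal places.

The lottery's expected utility is 0.71·u(250) + 0.29·u(0) = 0.71·250^α (since u(0) = 0 for α > 0).
Indifference: 94^α = 0.71·250^α, so (94/250)^α = 0.71.
Taking logs: α·ln(94/250) = ln(0.71), so α = -0.342490 / -0.978166 ≈ 0.350.

α ≈ 0.350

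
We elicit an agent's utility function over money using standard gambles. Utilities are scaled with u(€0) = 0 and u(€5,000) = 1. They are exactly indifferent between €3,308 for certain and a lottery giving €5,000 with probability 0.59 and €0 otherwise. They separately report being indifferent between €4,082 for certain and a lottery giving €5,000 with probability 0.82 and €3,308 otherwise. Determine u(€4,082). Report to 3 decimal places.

First, u(€3,308) = 0.59·u(€5,000) + 0.41·u(€0) = 0.59.
Then u(€4,082) = 0.82·u(€5,000) + 0.18·u(€3,308) = 0.82·1.00 + 0.18·0.59 = 0.9262.

0.926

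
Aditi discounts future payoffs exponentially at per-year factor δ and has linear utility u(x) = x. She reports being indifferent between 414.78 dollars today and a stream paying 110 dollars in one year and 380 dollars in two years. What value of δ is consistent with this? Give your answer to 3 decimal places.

δ ≈ 0.910

The stream is worth 110δ + 380δ² today, so 110δ + 380δ² = 414.78.
Rearranged: 380δ² + 110δ − 414.78 = 0.
By the quadratic formula (taking the positive root), δ = (−110 + √642565.60) / 760 ≈ 0.910.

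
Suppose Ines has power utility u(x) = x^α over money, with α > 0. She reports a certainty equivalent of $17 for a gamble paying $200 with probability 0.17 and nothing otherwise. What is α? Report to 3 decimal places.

The lottery's expected utility is 0.17·u(200) + 0.83·u(0) = 0.17·200^α (since u(0) = 0 for α > 0).
Equating: 17^α = 0.17·200^α, i.e. 0.0850^α = 0.17.
Taking logs: α·ln(17/200) = ln(0.17), so α = -1.771957 / -2.465104 ≈ 0.719.

α ≈ 0.719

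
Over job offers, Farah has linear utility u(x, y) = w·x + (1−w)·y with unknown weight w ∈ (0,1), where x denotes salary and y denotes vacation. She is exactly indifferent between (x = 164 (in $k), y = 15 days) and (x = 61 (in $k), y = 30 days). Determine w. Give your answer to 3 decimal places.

w = 0.127

Indifference: w·164 + (1−w)·15 = w·61 + (1−w)·30.
Collecting terms: w·103 = (1−w)·15.
Hence w = 15/(103+15) = 15/118 = 0.127.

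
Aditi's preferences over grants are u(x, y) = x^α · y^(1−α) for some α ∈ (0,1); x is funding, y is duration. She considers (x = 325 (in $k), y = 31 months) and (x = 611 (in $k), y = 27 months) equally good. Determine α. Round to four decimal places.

α ≈ 0.1796

The Cobb–Douglas utilities coincide, so 325^α·31^(1−α) = 611^α·27^(1−α).
Taking logs: α·ln 325 + (1−α)·ln 31 = α·ln 611 + (1−α)·ln 27, i.e. α·-0.6312718 = (1−α)·-0.1381503.
With A = -0.6312718 and B = -0.1381503: α·A = (1−α)·B, so α = B/(A+B) = -0.1381503/-0.7694221 ≈ 0.1796.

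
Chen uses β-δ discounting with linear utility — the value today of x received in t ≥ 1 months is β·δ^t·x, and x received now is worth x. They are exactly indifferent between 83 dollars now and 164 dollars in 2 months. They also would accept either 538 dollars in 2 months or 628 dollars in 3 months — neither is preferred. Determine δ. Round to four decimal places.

The second indifference involves only future payoffs, so β cancels: β·δ^2·538 = β·δ^3·628, giving δ = 538/628 = 0.85669.

δ ≈ 0.8567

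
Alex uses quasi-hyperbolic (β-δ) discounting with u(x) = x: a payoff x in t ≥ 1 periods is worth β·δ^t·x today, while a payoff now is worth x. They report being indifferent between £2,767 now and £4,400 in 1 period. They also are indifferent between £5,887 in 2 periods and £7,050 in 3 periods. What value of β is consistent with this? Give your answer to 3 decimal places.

From the later pair, β·δ^2·5887 = β·δ^3·7050; dividing through, δ = 5887/7050 = 0.83504.
The first indifference: 2767 = β·δ·4400, so β = 2767/(δ·4400) = 2767/(0.83504·4400) ≈ 0.753.

β ≈ 0.753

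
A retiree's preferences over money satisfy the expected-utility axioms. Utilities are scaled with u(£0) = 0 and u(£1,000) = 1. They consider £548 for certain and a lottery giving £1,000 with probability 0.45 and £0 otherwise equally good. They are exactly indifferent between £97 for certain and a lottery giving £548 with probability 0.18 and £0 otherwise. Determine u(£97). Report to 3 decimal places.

0.081

From the first indifference, u(£548) = 0.45·u(£1,000) + 0.55·u(£0) = 0.45·1 + 0.55·0 = 0.45.
Then u(£97) = 0.18·u(£548) + 0.82·u(£0) = 0.18·0.45 + 0.82·0.00 = 0.0810.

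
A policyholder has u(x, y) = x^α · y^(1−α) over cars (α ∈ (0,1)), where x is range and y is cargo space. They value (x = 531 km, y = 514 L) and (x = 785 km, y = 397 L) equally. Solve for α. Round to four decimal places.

The Cobb–Douglas utilities coincide, so 531^α·514^(1−α) = 785^α·397^(1−α).
Taking logs: α·ln 531 + (1−α)·ln 514 = α·ln 785 + (1−α)·ln 397, i.e. α·-0.3909217 = (1−α)·-0.2582870.
With A = -0.3909217 and B = -0.2582870: α·A = (1−α)·B, so α = B/(A+B) = -0.2582870/-0.6492087 ≈ 0.3978.

α ≈ 0.3978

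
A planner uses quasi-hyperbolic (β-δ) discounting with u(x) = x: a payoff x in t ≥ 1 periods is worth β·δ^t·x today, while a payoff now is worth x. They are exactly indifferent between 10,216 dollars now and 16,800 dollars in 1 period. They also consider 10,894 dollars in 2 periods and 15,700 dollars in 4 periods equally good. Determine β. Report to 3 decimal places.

β ≈ 0.730

From the later pair, β·δ^2·10894 = β·δ^4·15700; dividing through, δ^2 = 10894/15700 = 0.69389, so δ = 0.83300.
Now use the now-vs-future pair: 10216 = β·δ·16800 gives β = 10216/(0.83300·16800) ≈ 0.730.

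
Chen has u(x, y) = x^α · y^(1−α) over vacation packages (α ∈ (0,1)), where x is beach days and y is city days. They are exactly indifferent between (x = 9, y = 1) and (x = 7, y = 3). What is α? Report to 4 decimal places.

The Cobb–Douglas utilities coincide, so 9^α·1^(1−α) = 7^α·3^(1−α).
Taking logs: α·ln 9 + (1−α)·ln 1 = α·ln 7 + (1−α)·ln 3, i.e. α·0.2513144 = (1−α)·1.0986123.
With A = 0.2513144 and B = 1.0986123: α·A = (1−α)·B, so α = B/(A+B) = 1.0986123/1.3499267 ≈ 0.8138.

α ≈ 0.8138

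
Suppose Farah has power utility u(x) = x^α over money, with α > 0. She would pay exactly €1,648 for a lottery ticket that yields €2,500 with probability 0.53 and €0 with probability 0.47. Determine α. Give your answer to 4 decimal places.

The lottery's expected utility is 0.53·u(2500) + 0.47·u(0) = 0.53·2500^α (since u(0) = 0 for α > 0).
Setting u(1648) equal to that: 1648^α = 0.53·2500^α ⇒ (1648/2500)^α = 0.53.
Taking logs: α·ln(1648/2500) = ln(0.53), so α = -0.6348783 / -0.4167283 ≈ 1.5235.

α ≈ 1.5235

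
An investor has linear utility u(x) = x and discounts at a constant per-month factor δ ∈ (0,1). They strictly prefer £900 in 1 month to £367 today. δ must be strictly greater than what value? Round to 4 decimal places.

Under u(x) = x this choice says 367 < δ·900.
Dividing through by 900 gives δ > 0.40778.

δ > 0.4078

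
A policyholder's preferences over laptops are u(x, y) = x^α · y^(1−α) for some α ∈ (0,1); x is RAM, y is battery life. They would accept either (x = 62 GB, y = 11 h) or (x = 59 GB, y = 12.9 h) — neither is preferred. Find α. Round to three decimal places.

α ≈ 0.763

The Cobb–Douglas utilities coincide, so 62^α·11^(1−α) = 59^α·12.9^(1−α).
Rearrange to (62/59)^α = (12.9/11)^(1−α) and take logs: α·0.049597 = (1−α)·0.159332.
So α/(1−α) = (0.159332)/(0.049597) = 3.212533, and α = 3.212533/4.212533 ≈ 0.763.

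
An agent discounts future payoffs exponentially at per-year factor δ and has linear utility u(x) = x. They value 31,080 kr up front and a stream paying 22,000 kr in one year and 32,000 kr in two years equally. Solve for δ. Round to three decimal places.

δ ≈ 0.700

Equating present values: 31080 = 22000δ + 32000δ².
Rearranged: 32000δ² + 22000δ − 31080 = 0.
By the quadratic formula (taking the positive root), δ = (−22000 + √4462240000.00) / 64000 ≈ 0.700.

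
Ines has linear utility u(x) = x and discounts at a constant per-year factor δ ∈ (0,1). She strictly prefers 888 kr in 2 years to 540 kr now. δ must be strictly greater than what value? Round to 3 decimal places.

Comparing present values: 540 < δ^2·888.
Hence δ^2 > 540/888 = 0.60811, and x ↦ x^(1/2) is increasing on (0,∞).
δ > (540/888)^(1/2) ≈ 0.780.

δ > 0.780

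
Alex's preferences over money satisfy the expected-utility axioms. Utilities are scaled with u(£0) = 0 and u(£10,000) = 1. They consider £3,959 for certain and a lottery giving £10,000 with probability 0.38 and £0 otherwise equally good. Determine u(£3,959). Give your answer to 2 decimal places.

u(£3,959) equals the lottery's expected utility: 0.38·1 + 0.62·0 = 0.38.

0.38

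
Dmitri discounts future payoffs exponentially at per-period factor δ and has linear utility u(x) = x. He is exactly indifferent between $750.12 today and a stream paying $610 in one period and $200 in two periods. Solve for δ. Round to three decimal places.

Present value of the stream is 610·δ + 200·δ². Indifference gives 610δ + 200δ² = 750.12.
Rearranged: 200δ² + 610δ − 750.12 = 0.
δ = (−610 + √(610² + 4·200·750.12)) / (2·200) = (−610 + √972196.00) / 400 ≈ 0.940.

δ ≈ 0.940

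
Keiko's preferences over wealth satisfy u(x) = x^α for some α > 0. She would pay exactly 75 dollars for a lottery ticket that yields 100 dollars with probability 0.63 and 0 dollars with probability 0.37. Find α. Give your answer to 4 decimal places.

EU(lottery) = 0.63·100^α + 0.37·0 = 0.63·100^α.
Indifference: 75^α = 0.63·100^α, so (75/100)^α = 0.63.
α = ln(0.63) / ln(75/100) = -0.4620355/-0.2876821 ≈ 1.6061.

α ≈ 1.6061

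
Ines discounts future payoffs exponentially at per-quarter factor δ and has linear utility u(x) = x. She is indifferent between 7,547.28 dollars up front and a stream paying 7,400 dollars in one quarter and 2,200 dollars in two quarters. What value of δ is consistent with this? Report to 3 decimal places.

The stream is worth 7400δ + 2200δ² today, so 7400δ + 2200δ² = 7547.28.
That is, 2200δ² + 7400δ − 7547.28 = 0, a quadratic in δ.
δ = (−7400 + √(7400² + 4·2200·7547.28)) / (2·2200) = (−7400 + √121176064.00) / 4400 ≈ 0.820.

δ ≈ 0.820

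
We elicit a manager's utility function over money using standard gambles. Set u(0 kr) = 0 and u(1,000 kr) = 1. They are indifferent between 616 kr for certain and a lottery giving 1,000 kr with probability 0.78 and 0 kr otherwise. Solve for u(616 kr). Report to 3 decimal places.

0.780

By the standard-gamble method, u(616 kr) is just the indifference probability on the best outcome: 0.78.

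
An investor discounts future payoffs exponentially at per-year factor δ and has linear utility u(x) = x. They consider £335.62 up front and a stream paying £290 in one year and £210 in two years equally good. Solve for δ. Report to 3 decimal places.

Present value of the stream is 290·δ + 210·δ². Indifference gives 290δ + 210δ² = 335.62.
So 210δ² + 290δ − 335.62 = 0.
The positive root is δ = [−290 + √(290² + 4·210·335.62)] / (2·210) = (−290 + 604.997)/420 ≈ 0.750.

δ ≈ 0.750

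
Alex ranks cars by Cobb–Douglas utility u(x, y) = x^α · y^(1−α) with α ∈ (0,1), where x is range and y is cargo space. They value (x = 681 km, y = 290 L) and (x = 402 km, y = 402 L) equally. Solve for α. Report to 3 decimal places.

α ≈ 0.383

Set the two utilities equal: 681^α·290^(1−α) = 402^α·402^(1−α).
(681/402)^α = (402/290)^(1−α); take logs: α·ln(681/402) = (1−α)·ln(402/290), i.e. α·0.527110 = (1−α)·0.326571.
With A = 0.527110 and B = 0.326571: α·A = (1−α)·B, so α = B/(A+B) = 0.326571/0.853681 ≈ 0.383.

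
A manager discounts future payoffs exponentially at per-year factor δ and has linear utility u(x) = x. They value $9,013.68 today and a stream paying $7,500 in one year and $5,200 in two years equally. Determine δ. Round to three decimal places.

Present value of the stream is 7500·δ + 5200·δ². Indifference gives 7500δ + 5200δ² = 9013.68.
So 5200δ² + 7500δ − 9013.68 = 0.
δ = (−7500 + √(7500² + 4·5200·9013.68)) / (2·5200) = (−7500 + √243734544.00) / 10400 ≈ 0.780.

δ ≈ 0.780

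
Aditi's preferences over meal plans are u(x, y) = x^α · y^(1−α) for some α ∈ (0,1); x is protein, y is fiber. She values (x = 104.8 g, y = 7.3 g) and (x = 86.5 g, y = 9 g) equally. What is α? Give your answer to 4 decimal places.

α ≈ 0.5217

Set the two utilities equal: 104.8^α·7.3^(1−α) = 86.5^α·9^(1−α).
Taking logs: α·ln 104.8 + (1−α)·ln 7.3 = α·ln 86.5 + (1−α)·ln 9, i.e. α·0.1919094 = (1−α)·0.2093502.
Thus α·(0.4012596) = 0.2093502, so α = 0.2093502/0.4012596 ≈ 0.5217.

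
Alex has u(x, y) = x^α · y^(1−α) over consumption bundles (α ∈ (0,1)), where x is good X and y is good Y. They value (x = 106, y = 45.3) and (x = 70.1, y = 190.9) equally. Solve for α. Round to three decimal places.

α ≈ 0.777

The Cobb–Douglas utilities coincide, so 106^α·45.3^(1−α) = 70.1^α·190.9^(1−α).
Taking logs: α·ln 106 + (1−α)·ln 45.3 = α·ln 70.1 + (1−α)·ln 190.9, i.e. α·0.413516 = (1−α)·1.438443.
With A = 0.413516 and B = 1.438443: α·A = (1−α)·B, so α = B/(A+B) = 1.438443/1.851959 ≈ 0.777.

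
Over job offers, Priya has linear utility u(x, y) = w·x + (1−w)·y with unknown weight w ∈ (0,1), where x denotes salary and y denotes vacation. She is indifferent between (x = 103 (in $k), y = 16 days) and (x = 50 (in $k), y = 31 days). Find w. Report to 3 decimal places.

Equating utilities: w·103 + (1−w)·16 = w·50 + (1−w)·31.
Rearranging, 53·w − 15·(1−w) = 0.
Hence w = 15/(53+15) = 15/68 = 0.221.

w = 0.221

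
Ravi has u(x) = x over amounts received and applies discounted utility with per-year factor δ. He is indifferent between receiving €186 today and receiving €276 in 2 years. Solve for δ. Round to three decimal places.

The payoff in 2 years is discounted by δ^2, so u(186) = δ^2·u(276) and δ^2 = u(186)/u(276).
With u(x) = x: δ^2 = 186/276 = 0.67391.
So δ = 0.67391^(1/2) ≈ 0.821.

δ ≈ 0.821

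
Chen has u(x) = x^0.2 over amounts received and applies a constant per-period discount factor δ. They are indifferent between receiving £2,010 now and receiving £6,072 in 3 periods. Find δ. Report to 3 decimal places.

The payoff in 3 periods is discounted by δ^3, so u(2010) = δ^3·u(6072) and δ^3 = u(2010)/u(6072).
Since u(x) = x^0.2, δ^3 = (2010/6072)^0.2 = 0.33103^0.2 = 0.80163.
Hence δ = (0.80163)^(1/3) = 0.92895.

δ ≈ 0.929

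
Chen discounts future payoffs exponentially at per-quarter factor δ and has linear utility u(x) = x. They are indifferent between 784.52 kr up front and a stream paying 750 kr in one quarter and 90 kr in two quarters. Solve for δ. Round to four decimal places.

δ ≈ 0.9400

Present value of the stream is 750·δ + 90·δ². Indifference gives 750δ + 90δ² = 784.52.
Rearranged: 90δ² + 750δ − 784.52 = 0.
δ = (−750 + √(750² + 4·90·784.52)) / (2·90) = (−750 + √844927.20) / 180 ≈ 0.9400.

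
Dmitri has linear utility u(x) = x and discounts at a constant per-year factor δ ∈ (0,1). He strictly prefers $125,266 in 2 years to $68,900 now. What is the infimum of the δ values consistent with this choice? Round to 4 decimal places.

δ > 0.7416

Under u(x) = x this choice says 68900 < δ^2·125266.
So δ^2 > 68900/125266 = 0.55003; taking the square root of both positive sides preserves the inequality.
δ > (68900/125266)^(1/2) ≈ 0.7416.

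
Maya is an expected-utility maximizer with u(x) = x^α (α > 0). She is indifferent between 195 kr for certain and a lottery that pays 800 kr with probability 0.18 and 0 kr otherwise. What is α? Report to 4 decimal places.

The lottery's expected utility is 0.18·u(800) + 0.82·u(0) = 0.18·800^α (since u(0) = 0 for α > 0).
Setting u(195) equal to that: 195^α = 0.18·800^α ⇒ (195/800)^α = 0.18.
Take logs: α = ln 0.18 / ln(195/800) ≈ 1.214780.

α ≈ 1.2148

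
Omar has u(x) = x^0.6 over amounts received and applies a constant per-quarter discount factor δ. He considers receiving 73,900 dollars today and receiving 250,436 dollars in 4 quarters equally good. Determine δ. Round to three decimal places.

The payoff in 4 quarters is discounted by δ^4, so u(73900) = δ^4·u(250436) and δ^4 = u(73900)/u(250436).
With u(x) = x^0.6: δ^4 = 73900^0.6/250436^0.6 = (73900/250436)^0.6 = 0.48080.
Hence δ = (0.48080)^(1/4) = 0.83271.

δ ≈ 0.833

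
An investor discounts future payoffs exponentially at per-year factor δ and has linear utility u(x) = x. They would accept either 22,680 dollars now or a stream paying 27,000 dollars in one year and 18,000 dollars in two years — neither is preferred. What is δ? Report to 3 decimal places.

Equating present values: 22680 = 27000δ + 18000δ².
That is, 18000δ² + 27000δ − 22680 = 0, a quadratic in δ.
The positive root is δ = [−27000 + √(27000² + 4·18000·22680)] / (2·18000) = (−27000 + 48600.000)/36000 ≈ 0.600.

δ ≈ 0.600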